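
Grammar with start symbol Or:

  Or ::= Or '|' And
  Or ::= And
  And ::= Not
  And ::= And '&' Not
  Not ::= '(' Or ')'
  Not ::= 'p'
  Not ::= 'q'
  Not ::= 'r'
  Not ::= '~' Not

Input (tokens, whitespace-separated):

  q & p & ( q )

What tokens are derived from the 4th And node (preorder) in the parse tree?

q

[Or [And [And [And [Not q]] & [Not p]] & [Not ( [Or [And [Not q]]] )]]]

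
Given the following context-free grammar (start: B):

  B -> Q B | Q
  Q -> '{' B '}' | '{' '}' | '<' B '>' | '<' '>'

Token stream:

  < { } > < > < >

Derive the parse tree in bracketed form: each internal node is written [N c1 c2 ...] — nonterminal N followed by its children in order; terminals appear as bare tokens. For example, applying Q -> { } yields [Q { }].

B
Q B
< B > B
< Q > B
< { } > B
< { } > Q B
< { } > < > B
< { } > < > Q
< { } > < > < >

[B [Q < [B [Q { }]] >] [B [Q < >] [B [Q < >]]]]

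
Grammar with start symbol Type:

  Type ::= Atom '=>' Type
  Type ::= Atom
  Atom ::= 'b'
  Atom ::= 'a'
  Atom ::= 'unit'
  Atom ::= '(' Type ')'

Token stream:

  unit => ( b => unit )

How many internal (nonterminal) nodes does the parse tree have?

[Type [Atom unit] => [Type [Atom ( [Type [Atom b] => [Type [Atom unit]]] )]]]

8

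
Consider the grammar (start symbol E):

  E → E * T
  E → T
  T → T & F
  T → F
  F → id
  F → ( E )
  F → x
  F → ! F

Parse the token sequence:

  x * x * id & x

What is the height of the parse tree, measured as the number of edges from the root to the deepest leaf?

5

[E [E [E [T [F x]]] * [T [F x]]] * [T [T [F id]] & [F x]]]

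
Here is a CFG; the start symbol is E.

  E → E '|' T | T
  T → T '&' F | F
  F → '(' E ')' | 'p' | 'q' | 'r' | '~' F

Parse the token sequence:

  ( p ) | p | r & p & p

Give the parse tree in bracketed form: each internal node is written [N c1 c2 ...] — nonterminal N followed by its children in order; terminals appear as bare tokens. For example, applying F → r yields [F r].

E
E | T
E | T | T
T | T | T
F | T | T
( E ) | T | T
( T ) | T | T
( F ) | T | T
( p ) | T | T
( p ) | F | T
( p ) | p | T
( p ) | p | T & F
( p ) | p | T & F & F
( p ) | p | F & F & F
( p ) | p | r & F & F
( p ) | p | r & p & F
( p ) | p | r & p & p

[E [E [E [T [F ( [E [T [F p]]] )]]] | [T [F p]]] | [T [T [T [F r]] & [F p]] & [F p]]]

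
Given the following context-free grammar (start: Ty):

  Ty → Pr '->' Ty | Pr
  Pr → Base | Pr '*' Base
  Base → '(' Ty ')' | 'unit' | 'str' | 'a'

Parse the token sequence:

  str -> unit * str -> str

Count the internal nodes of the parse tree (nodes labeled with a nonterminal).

11

[Ty [Pr [Base str]] -> [Ty [Pr [Pr [Base unit]] * [Base str]] -> [Ty [Pr [Base str]]]]]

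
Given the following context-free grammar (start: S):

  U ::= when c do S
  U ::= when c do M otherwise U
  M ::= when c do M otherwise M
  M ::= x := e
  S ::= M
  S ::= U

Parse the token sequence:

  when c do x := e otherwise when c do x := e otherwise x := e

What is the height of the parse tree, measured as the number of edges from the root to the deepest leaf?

4

[S [M when c do [M x := e] otherwise [M when c do [M x := e] otherwise [M x := e]]]]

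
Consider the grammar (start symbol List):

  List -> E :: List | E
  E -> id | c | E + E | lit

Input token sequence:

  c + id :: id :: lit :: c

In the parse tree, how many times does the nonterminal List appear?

4

[List [E [E c] + [E id]] :: [List [E id] :: [List [E lit] :: [List [E c]]]]]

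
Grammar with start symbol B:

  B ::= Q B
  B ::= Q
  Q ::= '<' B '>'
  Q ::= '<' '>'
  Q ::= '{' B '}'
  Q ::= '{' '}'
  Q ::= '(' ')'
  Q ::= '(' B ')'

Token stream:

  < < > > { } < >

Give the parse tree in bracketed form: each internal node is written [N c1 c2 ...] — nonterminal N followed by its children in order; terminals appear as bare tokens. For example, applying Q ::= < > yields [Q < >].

B
Q B
< B > B
< Q > B
< < > > B
< < > > Q B
< < > > { } B
< < > > { } Q
< < > > { } < >

[B [Q < [B [Q < >]] >] [B [Q { }] [B [Q < >]]]]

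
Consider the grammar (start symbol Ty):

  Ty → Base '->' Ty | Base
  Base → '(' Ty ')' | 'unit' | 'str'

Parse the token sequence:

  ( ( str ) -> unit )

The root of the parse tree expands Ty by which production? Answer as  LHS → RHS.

Ty → Base

[Ty [Base ( [Ty [Base ( [Ty [Base str]] )] -> [Ty [Base unit]]] )]]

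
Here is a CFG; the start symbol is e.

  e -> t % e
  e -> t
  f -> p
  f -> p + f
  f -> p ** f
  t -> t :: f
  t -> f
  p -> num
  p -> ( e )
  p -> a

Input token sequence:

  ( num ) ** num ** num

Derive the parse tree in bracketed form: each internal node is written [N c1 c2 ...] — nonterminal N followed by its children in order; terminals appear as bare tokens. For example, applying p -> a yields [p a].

e
t
f
p ** f
( e ) ** f
( t ) ** f
( f ) ** f
( p ) ** f
( num ) ** f
( num ) ** p ** f
( num ) ** num ** f
( num ) ** num ** p
( num ) ** num ** num

[e [t [f [p ( [e [t [f [p num]]]] )] ** [f [p num] ** [f [p num]]]]]]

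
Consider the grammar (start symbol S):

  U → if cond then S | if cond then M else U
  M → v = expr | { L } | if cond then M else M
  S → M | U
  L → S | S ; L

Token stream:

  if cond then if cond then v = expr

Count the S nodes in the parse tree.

3

[S [U if cond then [S [U if cond then [S [M v = expr]]]]]]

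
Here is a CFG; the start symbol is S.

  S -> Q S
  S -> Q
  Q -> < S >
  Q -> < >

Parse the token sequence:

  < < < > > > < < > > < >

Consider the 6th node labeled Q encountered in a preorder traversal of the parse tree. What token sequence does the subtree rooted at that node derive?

< >

[S [Q < [S [Q < [S [Q < >]] >]] >] [S [Q < [S [Q < >]] >] [S [Q < >]]]]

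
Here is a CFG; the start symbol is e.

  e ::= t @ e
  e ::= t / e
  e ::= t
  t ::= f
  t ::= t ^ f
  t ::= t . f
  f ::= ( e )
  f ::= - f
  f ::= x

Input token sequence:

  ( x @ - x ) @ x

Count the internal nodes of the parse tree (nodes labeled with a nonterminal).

13

[e [t [f ( [e [t [f x]] @ [e [t [f - [f x]]]]] )]] @ [e [t [f x]]]]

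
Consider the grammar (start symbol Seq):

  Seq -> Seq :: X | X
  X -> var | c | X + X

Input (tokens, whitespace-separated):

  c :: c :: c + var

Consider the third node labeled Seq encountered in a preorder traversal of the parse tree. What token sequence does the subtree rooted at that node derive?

[Seq [Seq [Seq [X c]] :: [X c]] :: [X [X c] + [X var]]]

c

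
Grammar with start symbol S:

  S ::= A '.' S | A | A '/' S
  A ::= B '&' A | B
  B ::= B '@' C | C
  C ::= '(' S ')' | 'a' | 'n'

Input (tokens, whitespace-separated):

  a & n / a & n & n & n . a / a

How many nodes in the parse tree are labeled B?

[S [A [B [C a]] & [A [B [C n]]]] / [S [A [B [C a]] & [A [B [C n]] & [A [B [C n]] & [A [B [C n]]]]]] . [S [A [B [C a]]] / [S [A [B [C a]]]]]]]

8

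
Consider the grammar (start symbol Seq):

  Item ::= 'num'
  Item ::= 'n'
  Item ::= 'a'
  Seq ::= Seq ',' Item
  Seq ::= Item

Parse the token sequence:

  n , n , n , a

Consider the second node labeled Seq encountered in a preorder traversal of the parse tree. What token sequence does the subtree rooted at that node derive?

n , n , n

[Seq [Seq [Seq [Seq [Item n]] , [Item n]] , [Item n]] , [Item a]]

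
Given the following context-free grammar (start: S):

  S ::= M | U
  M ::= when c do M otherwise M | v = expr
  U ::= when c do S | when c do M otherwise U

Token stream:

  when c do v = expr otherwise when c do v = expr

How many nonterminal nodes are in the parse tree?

[S [U when c do [M v = expr] otherwise [U when c do [S [M v = expr]]]]]

6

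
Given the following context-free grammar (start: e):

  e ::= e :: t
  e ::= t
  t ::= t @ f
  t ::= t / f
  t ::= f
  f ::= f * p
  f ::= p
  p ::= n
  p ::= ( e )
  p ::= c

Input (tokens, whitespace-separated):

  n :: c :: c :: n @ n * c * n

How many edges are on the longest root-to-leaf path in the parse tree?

[e [e [e [e [t [f [p n]]]] :: [t [f [p c]]]] :: [t [f [p c]]]] :: [t [t [f [p n]]] @ [f [f [f [p n]] * [p c]] * [p n]]]]

7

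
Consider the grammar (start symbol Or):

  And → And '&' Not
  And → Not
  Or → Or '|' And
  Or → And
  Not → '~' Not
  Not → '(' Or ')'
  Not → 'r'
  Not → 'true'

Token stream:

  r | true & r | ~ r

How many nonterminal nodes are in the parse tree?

[Or [Or [Or [And [Not r]]] | [And [And [Not true]] & [Not r]]] | [And [Not ~ [Not r]]]]

12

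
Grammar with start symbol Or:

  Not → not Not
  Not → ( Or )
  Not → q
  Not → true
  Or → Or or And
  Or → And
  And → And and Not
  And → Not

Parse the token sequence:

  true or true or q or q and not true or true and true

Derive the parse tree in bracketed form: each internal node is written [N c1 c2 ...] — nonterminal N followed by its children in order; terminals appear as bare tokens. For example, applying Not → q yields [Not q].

[Or [Or [Or [Or [Or [And [Not true]]] or [And [Not true]]] or [And [Not q]]] or [And [And [Not q]] and [Not not [Not true]]]] or [And [And [Not true]] and [Not true]]]

Or
Or or And
Or or And or And
Or or And or And or And
Or or And or And or And or And
And or And or And or And or And
Not or And or And or And or And
true or And or And or And or And
true or Not or And or And or And
true or true or And or And or And
true or true or Not or And or And
true or true or q or And or And
true or true or q or And and Not or And
true or true or q or Not and Not or And
true or true or q or q and Not or And
true or true or q or q and not Not or And
true or true or q or q and not true or And
true or true or q or q and not true or And and Not
true or true or q or q and not true or Not and Not
true or true or q or q and not true or true and Not
true or true or q or q and not true or true and true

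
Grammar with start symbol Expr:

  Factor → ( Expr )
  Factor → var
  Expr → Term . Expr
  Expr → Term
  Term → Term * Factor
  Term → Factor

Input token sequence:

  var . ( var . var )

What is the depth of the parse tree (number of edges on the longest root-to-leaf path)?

8

[Expr [Term [Factor var]] . [Expr [Term [Factor ( [Expr [Term [Factor var]] . [Expr [Term [Factor var]]]] )]]]]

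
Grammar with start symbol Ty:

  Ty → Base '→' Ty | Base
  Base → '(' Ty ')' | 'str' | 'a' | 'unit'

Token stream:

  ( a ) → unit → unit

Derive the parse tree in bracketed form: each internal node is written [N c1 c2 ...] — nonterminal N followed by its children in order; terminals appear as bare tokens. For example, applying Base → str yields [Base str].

[Ty [Base ( [Ty [Base a]] )] → [Ty [Base unit] → [Ty [Base unit]]]]

Ty
Base → Ty
( Ty ) → Ty
( Base ) → Ty
( a ) → Ty
( a ) → Base → Ty
( a ) → unit → Ty
( a ) → unit → Base
( a ) → unit → unit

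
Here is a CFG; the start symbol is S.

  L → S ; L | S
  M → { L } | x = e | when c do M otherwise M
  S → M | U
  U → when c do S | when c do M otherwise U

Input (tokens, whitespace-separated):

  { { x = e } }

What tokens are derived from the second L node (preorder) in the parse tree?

[S [M { [L [S [M { [L [S [M x = e]]] }]]] }]]

x = e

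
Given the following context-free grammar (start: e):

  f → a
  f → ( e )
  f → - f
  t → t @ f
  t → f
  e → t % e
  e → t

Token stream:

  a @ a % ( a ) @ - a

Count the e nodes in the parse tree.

[e [t [t [f a]] @ [f a]] % [e [t [t [f ( [e [t [f a]]] )]] @ [f - [f a]]]]]

3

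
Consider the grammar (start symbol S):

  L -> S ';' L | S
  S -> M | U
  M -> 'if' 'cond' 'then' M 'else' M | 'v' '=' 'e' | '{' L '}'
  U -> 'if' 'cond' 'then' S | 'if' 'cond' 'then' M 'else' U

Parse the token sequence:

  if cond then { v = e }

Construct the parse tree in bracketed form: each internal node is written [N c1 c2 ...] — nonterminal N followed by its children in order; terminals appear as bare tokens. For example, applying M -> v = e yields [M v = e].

[S [U if cond then [S [M { [L [S [M v = e]]] }]]]]

S
U
if cond then S
if cond then M
if cond then { L }
if cond then { S }
if cond then { M }
if cond then { v = e }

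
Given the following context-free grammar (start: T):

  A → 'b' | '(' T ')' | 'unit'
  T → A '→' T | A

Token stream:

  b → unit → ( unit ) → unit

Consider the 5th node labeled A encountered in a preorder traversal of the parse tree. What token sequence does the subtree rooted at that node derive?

[T [A b] → [T [A unit] → [T [A ( [T [A unit]] )] → [T [A unit]]]]]

unit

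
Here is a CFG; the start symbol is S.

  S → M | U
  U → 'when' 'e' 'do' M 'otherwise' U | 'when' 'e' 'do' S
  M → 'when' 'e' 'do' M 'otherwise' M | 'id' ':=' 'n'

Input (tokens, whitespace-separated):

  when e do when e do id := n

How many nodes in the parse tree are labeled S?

[S [U when e do [S [U when e do [S [M id := n]]]]]]

3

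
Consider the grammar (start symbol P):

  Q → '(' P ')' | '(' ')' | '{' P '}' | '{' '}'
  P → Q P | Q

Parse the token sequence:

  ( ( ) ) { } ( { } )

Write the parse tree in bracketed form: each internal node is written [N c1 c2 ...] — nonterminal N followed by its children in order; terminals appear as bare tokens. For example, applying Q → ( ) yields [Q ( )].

P
Q P
( P ) P
( Q ) P
( ( ) ) P
( ( ) ) Q P
( ( ) ) { } P
( ( ) ) { } Q
( ( ) ) { } ( P )
( ( ) ) { } ( Q )
( ( ) ) { } ( { } )

[P [Q ( [P [Q ( )]] )] [P [Q { }] [P [Q ( [P [Q { }]] )]]]]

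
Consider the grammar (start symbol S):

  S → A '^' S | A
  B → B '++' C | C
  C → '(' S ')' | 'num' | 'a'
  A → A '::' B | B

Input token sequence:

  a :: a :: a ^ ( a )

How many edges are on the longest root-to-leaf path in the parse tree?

9

[S [A [A [A [B [C a]]] :: [B [C a]]] :: [B [C a]]] ^ [S [A [B [C ( [S [A [B [C a]]]] )]]]]]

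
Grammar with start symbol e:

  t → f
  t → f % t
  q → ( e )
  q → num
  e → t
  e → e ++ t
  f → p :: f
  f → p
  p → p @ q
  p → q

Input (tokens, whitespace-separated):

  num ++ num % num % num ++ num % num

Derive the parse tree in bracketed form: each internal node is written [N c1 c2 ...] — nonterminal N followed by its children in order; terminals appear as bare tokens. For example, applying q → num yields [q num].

[e [e [e [t [f [p [q num]]]]] ++ [t [f [p [q num]]] % [t [f [p [q num]]] % [t [f [p [q num]]]]]]] ++ [t [f [p [q num]]] % [t [f [p [q num]]]]]]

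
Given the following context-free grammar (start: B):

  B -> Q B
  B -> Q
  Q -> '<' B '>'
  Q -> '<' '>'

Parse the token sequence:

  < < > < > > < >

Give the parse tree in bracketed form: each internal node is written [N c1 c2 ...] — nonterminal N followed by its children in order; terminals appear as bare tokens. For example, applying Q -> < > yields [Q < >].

[B [Q < [B [Q < >] [B [Q < >]]] >] [B [Q < >]]]

B
Q B
< B > B
< Q B > B
< < > B > B
< < > Q > B
< < > < > > B
< < > < > > Q
< < > < > > < >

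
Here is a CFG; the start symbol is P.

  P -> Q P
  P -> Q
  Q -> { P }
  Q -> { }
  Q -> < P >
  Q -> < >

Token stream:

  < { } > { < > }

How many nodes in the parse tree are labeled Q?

[P [Q < [P [Q { }]] >] [P [Q { [P [Q < >]] }]]]

4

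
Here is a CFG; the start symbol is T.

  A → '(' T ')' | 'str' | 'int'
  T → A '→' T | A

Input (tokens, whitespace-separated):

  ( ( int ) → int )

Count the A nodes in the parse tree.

[T [A ( [T [A ( [T [A int]] )] → [T [A int]]] )]]

4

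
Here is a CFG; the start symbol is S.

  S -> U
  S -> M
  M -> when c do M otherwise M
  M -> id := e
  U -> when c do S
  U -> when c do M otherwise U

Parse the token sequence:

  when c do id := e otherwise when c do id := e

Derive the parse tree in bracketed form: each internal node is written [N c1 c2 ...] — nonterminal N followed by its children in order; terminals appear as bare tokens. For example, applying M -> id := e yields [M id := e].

[S [U when c do [M id := e] otherwise [U when c do [S [M id := e]]]]]

S
U
when c do M otherwise U
when c do id := e otherwise U
when c do id := e otherwise when c do S
when c do id := e otherwise when c do M
when c do id := e otherwise when c do id := e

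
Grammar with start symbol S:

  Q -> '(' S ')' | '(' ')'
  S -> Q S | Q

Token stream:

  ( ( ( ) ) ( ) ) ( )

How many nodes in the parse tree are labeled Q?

5

[S [Q ( [S [Q ( [S [Q ( )]] )] [S [Q ( )]]] )] [S [Q ( )]]]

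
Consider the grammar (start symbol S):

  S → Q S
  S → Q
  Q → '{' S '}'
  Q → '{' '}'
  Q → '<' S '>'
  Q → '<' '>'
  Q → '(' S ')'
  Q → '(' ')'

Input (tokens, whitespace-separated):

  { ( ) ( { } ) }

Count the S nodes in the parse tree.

4

[S [Q { [S [Q ( )] [S [Q ( [S [Q { }]] )]]] }]]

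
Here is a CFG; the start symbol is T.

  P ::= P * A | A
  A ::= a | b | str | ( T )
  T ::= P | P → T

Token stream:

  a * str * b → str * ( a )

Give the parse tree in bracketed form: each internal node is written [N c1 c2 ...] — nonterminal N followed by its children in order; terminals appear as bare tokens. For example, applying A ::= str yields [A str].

T
P → T
P * A → T
P * A * A → T
A * A * A → T
a * A * A → T
a * str * A → T
a * str * b → T
a * str * b → P
a * str * b → P * A
a * str * b → A * A
a * str * b → str * A
a * str * b → str * ( T )
a * str * b → str * ( P )
a * str * b → str * ( A )
a * str * b → str * ( a )

[T [P [P [P [A a]] * [A str]] * [A b]] → [T [P [P [A str]] * [A ( [T [P [A a]]] )]]]]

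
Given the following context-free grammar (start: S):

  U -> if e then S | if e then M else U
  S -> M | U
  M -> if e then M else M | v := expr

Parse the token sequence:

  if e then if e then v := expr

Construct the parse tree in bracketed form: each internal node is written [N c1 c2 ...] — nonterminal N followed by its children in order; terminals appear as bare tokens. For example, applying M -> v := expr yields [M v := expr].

[S [U if e then [S [U if e then [S [M v := expr]]]]]]

S
U
if e then S
if e then U
if e then if e then S
if e then if e then M
if e then if e then v := expr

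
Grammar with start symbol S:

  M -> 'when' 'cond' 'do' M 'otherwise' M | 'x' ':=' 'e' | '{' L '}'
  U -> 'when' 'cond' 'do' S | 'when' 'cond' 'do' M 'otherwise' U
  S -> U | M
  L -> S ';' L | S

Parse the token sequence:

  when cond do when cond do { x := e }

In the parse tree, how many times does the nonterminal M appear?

[S [U when cond do [S [U when cond do [S [M { [L [S [M x := e]]] }]]]]]]

2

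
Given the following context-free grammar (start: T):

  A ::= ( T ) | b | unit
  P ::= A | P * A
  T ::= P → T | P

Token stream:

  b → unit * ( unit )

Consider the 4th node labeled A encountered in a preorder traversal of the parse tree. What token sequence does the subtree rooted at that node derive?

[T [P [A b]] → [T [P [P [A unit]] * [A ( [T [P [A unit]]] )]]]]

unit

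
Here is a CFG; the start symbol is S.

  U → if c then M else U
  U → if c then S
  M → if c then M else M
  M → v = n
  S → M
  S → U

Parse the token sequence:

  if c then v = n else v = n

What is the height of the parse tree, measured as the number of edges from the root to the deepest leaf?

[S [M if c then [M v = n] else [M v = n]]]

3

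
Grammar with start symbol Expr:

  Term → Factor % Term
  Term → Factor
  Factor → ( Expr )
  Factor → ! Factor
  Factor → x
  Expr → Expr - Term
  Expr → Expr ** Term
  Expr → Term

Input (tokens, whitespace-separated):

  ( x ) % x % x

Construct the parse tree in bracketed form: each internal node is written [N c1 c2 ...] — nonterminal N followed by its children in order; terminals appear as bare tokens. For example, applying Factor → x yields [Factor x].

[Expr [Term [Factor ( [Expr [Term [Factor x]]] )] % [Term [Factor x] % [Term [Factor x]]]]]

Expr
Term
Factor % Term
( Expr ) % Term
( Term ) % Term
( Factor ) % Term
( x ) % Term
( x ) % Factor % Term
( x ) % x % Term
( x ) % x % Factor
( x ) % x % x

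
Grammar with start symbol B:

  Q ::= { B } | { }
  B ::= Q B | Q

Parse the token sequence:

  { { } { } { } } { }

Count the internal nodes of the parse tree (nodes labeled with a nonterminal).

[B [Q { [B [Q { }] [B [Q { }] [B [Q { }]]]] }] [B [Q { }]]]

10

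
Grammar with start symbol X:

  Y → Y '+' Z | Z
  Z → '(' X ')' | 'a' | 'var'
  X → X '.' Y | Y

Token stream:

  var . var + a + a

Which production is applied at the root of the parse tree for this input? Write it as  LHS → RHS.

X → X '.' Y

[X [X [Y [Z var]]] . [Y [Y [Y [Z var]] + [Z a]] + [Z a]]]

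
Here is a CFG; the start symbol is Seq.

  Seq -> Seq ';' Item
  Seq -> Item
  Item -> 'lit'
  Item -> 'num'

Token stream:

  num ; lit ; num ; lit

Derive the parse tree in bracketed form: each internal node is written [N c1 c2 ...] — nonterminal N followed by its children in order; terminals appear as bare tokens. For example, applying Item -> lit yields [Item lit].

[Seq [Seq [Seq [Seq [Item num]] ; [Item lit]] ; [Item num]] ; [Item lit]]

Seq
Seq ; Item
Seq ; Item ; Item
Seq ; Item ; Item ; Item
Item ; Item ; Item ; Item
num ; Item ; Item ; Item
num ; lit ; Item ; Item
num ; lit ; num ; Item
num ; lit ; num ; lit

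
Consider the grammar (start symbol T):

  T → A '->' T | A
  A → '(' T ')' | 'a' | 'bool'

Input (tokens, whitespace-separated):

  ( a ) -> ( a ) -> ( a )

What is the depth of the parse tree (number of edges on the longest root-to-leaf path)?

[T [A ( [T [A a]] )] -> [T [A ( [T [A a]] )] -> [T [A ( [T [A a]] )]]]]

6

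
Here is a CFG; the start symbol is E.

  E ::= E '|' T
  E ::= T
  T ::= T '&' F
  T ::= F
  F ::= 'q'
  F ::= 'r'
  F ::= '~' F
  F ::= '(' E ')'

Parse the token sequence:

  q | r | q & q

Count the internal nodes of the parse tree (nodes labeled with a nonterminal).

[E [E [E [T [F q]]] | [T [F r]]] | [T [T [F q]] & [F q]]]

11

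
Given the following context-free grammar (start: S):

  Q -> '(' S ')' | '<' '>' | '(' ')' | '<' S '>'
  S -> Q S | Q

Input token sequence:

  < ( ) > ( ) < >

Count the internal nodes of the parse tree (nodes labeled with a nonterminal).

[S [Q < [S [Q ( )]] >] [S [Q ( )] [S [Q < >]]]]

8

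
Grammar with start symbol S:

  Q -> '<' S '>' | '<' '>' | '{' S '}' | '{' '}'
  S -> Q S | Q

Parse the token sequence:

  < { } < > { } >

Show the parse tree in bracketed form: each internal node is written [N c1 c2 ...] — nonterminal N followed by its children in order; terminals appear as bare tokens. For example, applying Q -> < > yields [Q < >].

[S [Q < [S [Q { }] [S [Q < >] [S [Q { }]]]] >]]

S
Q
< S >
< Q S >
< { } S >
< { } Q S >
< { } < > S >
< { } < > Q >
< { } < > { } >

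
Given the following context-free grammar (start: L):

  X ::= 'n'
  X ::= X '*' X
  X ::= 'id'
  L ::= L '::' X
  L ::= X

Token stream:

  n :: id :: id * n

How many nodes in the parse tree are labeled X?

[L [L [L [X n]] :: [X id]] :: [X [X id] * [X n]]]

5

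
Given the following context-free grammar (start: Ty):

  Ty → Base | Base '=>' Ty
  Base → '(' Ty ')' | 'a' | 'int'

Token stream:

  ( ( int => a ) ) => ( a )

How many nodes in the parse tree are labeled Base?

[Ty [Base ( [Ty [Base ( [Ty [Base int] => [Ty [Base a]]] )]] )] => [Ty [Base ( [Ty [Base a]] )]]]

6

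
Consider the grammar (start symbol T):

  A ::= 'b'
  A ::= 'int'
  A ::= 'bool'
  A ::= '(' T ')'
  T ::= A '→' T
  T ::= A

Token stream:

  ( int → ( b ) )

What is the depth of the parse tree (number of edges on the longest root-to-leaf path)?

[T [A ( [T [A int] → [T [A ( [T [A b]] )]]] )]]

7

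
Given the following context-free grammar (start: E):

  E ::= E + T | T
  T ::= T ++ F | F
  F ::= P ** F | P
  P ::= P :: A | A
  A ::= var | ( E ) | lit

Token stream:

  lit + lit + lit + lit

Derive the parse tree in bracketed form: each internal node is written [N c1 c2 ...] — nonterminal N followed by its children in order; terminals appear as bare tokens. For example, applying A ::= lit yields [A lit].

[E [E [E [E [T [F [P [A lit]]]]] + [T [F [P [A lit]]]]] + [T [F [P [A lit]]]]] + [T [F [P [A lit]]]]]

E
E + T
E + T + T
E + T + T + T
T + T + T + T
F + T + T + T
P + T + T + T
A + T + T + T
lit + T + T + T
lit + F + T + T
lit + P + T + T
lit + A + T + T
lit + lit + T + T
lit + lit + F + T
lit + lit + P + T
lit + lit + A + T
lit + lit + lit + T
lit + lit + lit + F
lit + lit + lit + P
lit + lit + lit + A
lit + lit + lit + lit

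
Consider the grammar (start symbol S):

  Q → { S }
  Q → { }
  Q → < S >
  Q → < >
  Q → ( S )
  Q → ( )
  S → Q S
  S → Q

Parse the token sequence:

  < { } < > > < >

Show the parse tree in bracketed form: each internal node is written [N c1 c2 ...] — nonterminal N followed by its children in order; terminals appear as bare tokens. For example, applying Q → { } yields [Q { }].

[S [Q < [S [Q { }] [S [Q < >]]] >] [S [Q < >]]]

S
Q S
< S > S
< Q S > S
< { } S > S
< { } Q > S
< { } < > > S
< { } < > > Q
< { } < > > < >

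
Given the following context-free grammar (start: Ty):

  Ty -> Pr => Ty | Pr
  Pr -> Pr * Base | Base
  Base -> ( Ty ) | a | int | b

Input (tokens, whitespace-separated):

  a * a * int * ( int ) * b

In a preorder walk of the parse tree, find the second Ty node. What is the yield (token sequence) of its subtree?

int

[Ty [Pr [Pr [Pr [Pr [Pr [Base a]] * [Base a]] * [Base int]] * [Base ( [Ty [Pr [Base int]]] )]] * [Base b]]]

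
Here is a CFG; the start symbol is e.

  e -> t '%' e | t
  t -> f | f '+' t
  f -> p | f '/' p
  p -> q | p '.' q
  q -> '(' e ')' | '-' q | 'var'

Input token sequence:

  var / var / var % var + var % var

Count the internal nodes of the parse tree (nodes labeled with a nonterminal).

[e [t [f [f [f [p [q var]]] / [p [q var]]] / [p [q var]]]] % [e [t [f [p [q var]]] + [t [f [p [q var]]]]] % [e [t [f [p [q var]]]]]]]

25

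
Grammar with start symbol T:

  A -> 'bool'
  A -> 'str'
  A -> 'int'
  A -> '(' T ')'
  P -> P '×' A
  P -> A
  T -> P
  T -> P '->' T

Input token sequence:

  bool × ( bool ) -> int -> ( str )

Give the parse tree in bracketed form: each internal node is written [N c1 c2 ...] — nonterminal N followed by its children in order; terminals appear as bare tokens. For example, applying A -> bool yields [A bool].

[T [P [P [A bool]] × [A ( [T [P [A bool]]] )]] -> [T [P [A int]] -> [T [P [A ( [T [P [A str]]] )]]]]]

T
P -> T
P × A -> T
A × A -> T
bool × A -> T
bool × ( T ) -> T
bool × ( P ) -> T
bool × ( A ) -> T
bool × ( bool ) -> T
bool × ( bool ) -> P -> T
bool × ( bool ) -> A -> T
bool × ( bool ) -> int -> T
bool × ( bool ) -> int -> P
bool × ( bool ) -> int -> A
bool × ( bool ) -> int -> ( T )
bool × ( bool ) -> int -> ( P )
bool × ( bool ) -> int -> ( A )
bool × ( bool ) -> int -> ( str )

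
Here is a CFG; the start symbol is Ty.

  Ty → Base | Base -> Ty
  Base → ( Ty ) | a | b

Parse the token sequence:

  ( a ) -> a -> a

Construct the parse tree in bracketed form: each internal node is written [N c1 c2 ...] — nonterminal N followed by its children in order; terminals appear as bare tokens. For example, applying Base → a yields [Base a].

Ty
Base -> Ty
( Ty ) -> Ty
( Base ) -> Ty
( a ) -> Ty
( a ) -> Base -> Ty
( a ) -> a -> Ty
( a ) -> a -> Base
( a ) -> a -> a

[Ty [Base ( [Ty [Base a]] )] -> [Ty [Base a] -> [Ty [Base a]]]]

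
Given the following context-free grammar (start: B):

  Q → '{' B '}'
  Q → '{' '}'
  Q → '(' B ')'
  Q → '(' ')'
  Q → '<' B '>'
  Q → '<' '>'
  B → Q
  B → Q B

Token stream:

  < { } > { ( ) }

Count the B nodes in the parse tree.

[B [Q < [B [Q { }]] >] [B [Q { [B [Q ( )]] }]]]

4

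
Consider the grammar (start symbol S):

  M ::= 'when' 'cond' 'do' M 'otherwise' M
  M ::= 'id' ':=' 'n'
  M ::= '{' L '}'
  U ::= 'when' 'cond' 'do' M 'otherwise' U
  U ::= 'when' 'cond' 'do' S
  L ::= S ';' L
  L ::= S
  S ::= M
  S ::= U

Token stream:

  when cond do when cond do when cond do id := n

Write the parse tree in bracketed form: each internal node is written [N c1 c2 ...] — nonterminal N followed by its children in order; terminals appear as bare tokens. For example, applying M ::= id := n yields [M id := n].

S
U
when cond do S
when cond do U
when cond do when cond do S
when cond do when cond do U
when cond do when cond do when cond do S
when cond do when cond do when cond do M
when cond do when cond do when cond do id := n

[S [U when cond do [S [U when cond do [S [U when cond do [S [M id := n]]]]]]]]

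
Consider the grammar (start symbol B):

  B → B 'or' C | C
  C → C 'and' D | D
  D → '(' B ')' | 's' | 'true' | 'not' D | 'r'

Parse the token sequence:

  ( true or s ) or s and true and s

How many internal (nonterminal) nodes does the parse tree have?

16

[B [B [C [D ( [B [B [C [D true]]] or [C [D s]]] )]]] or [C [C [C [D s]] and [D true]] and [D s]]]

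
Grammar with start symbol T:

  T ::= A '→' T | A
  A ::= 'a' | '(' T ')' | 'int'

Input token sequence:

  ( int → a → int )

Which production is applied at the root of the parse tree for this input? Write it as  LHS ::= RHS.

T ::= A

[T [A ( [T [A int] → [T [A a] → [T [A int]]]] )]]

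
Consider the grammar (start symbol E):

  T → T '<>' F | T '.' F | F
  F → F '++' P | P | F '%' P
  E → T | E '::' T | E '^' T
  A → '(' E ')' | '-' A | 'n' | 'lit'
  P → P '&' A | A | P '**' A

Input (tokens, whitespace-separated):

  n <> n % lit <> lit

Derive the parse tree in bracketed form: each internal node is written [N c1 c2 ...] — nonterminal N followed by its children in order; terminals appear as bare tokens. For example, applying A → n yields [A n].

E
T
T <> F
T <> F <> F
F <> F <> F
P <> F <> F
A <> F <> F
n <> F <> F
n <> F % P <> F
n <> P % P <> F
n <> A % P <> F
n <> n % P <> F
n <> n % A <> F
n <> n % lit <> F
n <> n % lit <> P
n <> n % lit <> A
n <> n % lit <> lit

[E [T [T [T [F [P [A n]]]] <> [F [F [P [A n]]] % [P [A lit]]]] <> [F [P [A lit]]]]]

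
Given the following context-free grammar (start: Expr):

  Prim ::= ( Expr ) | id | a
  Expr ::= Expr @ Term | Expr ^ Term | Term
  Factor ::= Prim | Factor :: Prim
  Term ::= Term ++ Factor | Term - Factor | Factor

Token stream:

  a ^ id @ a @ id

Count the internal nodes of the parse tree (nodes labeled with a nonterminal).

[Expr [Expr [Expr [Expr [Term [Factor [Prim a]]]] ^ [Term [Factor [Prim id]]]] @ [Term [Factor [Prim a]]]] @ [Term [Factor [Prim id]]]]

16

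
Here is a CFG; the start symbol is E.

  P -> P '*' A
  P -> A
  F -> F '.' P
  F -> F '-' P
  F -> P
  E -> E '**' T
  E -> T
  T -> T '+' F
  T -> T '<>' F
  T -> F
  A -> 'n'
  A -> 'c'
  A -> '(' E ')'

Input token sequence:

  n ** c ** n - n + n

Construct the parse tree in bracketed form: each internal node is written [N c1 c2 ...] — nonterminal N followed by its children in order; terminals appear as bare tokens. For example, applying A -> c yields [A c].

[E [E [E [T [F [P [A n]]]]] ** [T [F [P [A c]]]]] ** [T [T [F [F [P [A n]]] - [P [A n]]]] + [F [P [A n]]]]]

E
E ** T
E ** T ** T
T ** T ** T
F ** T ** T
P ** T ** T
A ** T ** T
n ** T ** T
n ** F ** T
n ** P ** T
n ** A ** T
n ** c ** T
n ** c ** T + F
n ** c ** F + F
n ** c ** F - P + F
n ** c ** P - P + F
n ** c ** A - P + F
n ** c ** n - P + F
n ** c ** n - A + F
n ** c ** n - n + F
n ** c ** n - n + P
n ** c ** n - n + A
n ** c ** n - n + n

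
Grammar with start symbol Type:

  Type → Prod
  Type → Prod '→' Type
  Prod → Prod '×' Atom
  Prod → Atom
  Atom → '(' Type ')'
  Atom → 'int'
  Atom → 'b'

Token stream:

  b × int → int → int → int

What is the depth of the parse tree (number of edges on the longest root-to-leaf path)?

6

[Type [Prod [Prod [Atom b]] × [Atom int]] → [Type [Prod [Atom int]] → [Type [Prod [Atom int]] → [Type [Prod [Atom int]]]]]]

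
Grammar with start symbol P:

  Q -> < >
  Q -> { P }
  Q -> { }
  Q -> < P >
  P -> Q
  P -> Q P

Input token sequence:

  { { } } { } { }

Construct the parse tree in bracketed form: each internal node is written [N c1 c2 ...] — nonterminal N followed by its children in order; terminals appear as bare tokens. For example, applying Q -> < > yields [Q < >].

[P [Q { [P [Q { }]] }] [P [Q { }] [P [Q { }]]]]

P
Q P
{ P } P
{ Q } P
{ { } } P
{ { } } Q P
{ { } } { } P
{ { } } { } Q
{ { } } { } { }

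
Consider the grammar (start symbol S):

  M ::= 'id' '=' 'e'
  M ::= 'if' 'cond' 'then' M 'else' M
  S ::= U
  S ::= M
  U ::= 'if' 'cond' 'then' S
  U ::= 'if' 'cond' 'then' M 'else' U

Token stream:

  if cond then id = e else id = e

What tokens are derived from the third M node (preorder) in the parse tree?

[S [M if cond then [M id = e] else [M id = e]]]

id = e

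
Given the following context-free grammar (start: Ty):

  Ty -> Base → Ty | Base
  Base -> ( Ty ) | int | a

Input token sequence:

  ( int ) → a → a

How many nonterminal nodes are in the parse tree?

8

[Ty [Base ( [Ty [Base int]] )] → [Ty [Base a] → [Ty [Base a]]]]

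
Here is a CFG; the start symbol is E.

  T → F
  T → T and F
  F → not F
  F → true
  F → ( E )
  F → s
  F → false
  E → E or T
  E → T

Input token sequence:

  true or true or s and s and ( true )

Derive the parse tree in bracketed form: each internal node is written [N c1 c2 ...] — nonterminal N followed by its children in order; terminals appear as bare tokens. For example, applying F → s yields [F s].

[E [E [E [T [F true]]] or [T [F true]]] or [T [T [T [F s]] and [F s]] and [F ( [E [T [F true]]] )]]]

E
E or T
E or T or T
T or T or T
F or T or T
true or T or T
true or F or T
true or true or T
true or true or T and F
true or true or T and F and F
true or true or F and F and F
true or true or s and F and F
true or true or s and s and F
true or true or s and s and ( E )
true or true or s and s and ( T )
true or true or s and s and ( F )
true or true or s and s and ( true )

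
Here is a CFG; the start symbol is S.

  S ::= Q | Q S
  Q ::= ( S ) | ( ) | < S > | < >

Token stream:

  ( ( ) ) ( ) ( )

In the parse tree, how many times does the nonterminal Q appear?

4

[S [Q ( [S [Q ( )]] )] [S [Q ( )] [S [Q ( )]]]]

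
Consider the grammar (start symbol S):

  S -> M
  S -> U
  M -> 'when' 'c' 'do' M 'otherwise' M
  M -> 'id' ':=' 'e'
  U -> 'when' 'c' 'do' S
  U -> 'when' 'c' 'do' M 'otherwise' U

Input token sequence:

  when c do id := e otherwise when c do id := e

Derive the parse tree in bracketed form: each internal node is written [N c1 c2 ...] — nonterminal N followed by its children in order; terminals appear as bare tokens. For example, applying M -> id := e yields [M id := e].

S
U
when c do M otherwise U
when c do id := e otherwise U
when c do id := e otherwise when c do S
when c do id := e otherwise when c do M
when c do id := e otherwise when c do id := e

[S [U when c do [M id := e] otherwise [U when c do [S [M id := e]]]]]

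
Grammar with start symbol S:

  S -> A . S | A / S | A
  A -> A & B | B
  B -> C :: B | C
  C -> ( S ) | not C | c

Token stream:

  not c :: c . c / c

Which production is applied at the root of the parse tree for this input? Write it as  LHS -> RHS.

[S [A [B [C not [C c]] :: [B [C c]]]] . [S [A [B [C c]]] / [S [A [B [C c]]]]]]

S -> A . S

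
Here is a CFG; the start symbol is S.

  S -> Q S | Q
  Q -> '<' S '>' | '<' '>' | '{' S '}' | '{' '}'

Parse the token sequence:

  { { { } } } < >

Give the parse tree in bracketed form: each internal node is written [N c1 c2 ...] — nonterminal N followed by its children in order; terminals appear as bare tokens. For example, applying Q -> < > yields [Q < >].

[S [Q { [S [Q { [S [Q { }]] }]] }] [S [Q < >]]]

S
Q S
{ S } S
{ Q } S
{ { S } } S
{ { Q } } S
{ { { } } } S
{ { { } } } Q
{ { { } } } < >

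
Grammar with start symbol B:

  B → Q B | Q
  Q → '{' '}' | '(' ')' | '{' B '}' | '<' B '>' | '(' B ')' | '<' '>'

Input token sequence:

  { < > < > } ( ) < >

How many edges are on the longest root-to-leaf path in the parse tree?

[B [Q { [B [Q < >] [B [Q < >]]] }] [B [Q ( )] [B [Q < >]]]]

5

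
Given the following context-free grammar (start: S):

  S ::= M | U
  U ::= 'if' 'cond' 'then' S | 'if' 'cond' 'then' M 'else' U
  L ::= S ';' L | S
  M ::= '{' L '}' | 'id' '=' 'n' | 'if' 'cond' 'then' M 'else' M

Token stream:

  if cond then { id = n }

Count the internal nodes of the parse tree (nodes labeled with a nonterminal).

[S [U if cond then [S [M { [L [S [M id = n]]] }]]]]

7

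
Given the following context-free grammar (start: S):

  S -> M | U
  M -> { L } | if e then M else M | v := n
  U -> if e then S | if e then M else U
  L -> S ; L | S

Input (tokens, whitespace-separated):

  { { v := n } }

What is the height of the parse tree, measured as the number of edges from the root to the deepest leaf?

[S [M { [L [S [M { [L [S [M v := n]]] }]]] }]]

8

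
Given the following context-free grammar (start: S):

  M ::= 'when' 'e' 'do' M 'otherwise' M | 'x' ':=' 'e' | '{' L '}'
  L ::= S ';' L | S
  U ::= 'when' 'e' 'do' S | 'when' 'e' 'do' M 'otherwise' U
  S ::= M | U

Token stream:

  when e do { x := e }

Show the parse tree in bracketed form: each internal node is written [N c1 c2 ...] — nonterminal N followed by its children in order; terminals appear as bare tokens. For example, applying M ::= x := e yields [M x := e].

S
U
when e do S
when e do M
when e do { L }
when e do { S }
when e do { M }
when e do { x := e }

[S [U when e do [S [M { [L [S [M x := e]]] }]]]]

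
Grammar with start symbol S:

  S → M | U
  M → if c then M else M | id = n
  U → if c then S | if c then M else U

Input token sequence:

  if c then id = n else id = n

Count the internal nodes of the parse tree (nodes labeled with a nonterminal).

4

[S [M if c then [M id = n] else [M id = n]]]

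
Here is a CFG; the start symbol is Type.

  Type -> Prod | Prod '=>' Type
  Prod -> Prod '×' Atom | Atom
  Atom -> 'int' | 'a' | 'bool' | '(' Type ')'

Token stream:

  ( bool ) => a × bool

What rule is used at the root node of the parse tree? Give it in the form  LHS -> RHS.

Type -> Prod '=>' Type

[Type [Prod [Atom ( [Type [Prod [Atom bool]]] )]] => [Type [Prod [Prod [Atom a]] × [Atom bool]]]]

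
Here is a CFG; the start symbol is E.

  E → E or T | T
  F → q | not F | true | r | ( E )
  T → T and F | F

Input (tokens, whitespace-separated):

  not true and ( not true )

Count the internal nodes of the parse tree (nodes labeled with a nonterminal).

10

[E [T [T [F not [F true]]] and [F ( [E [T [F not [F true]]]] )]]]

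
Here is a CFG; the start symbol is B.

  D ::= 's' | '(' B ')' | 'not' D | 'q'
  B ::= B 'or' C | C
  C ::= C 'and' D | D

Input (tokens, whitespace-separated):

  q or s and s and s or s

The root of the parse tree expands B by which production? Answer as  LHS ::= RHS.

B ::= B 'or' C

[B [B [B [C [D q]]] or [C [C [C [D s]] and [D s]] and [D s]]] or [C [D s]]]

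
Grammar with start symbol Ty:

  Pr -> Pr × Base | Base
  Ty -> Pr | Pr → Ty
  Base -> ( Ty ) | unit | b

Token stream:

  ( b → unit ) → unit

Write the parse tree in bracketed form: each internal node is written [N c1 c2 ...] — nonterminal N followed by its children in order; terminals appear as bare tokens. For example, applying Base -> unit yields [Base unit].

[Ty [Pr [Base ( [Ty [Pr [Base b]] → [Ty [Pr [Base unit]]]] )]] → [Ty [Pr [Base unit]]]]

Ty
Pr → Ty
Base → Ty
( Ty ) → Ty
( Pr → Ty ) → Ty
( Base → Ty ) → Ty
( b → Ty ) → Ty
( b → Pr ) → Ty
( b → Base ) → Ty
( b → unit ) → Ty
( b → unit ) → Pr
( b → unit ) → Base
( b → unit ) → unit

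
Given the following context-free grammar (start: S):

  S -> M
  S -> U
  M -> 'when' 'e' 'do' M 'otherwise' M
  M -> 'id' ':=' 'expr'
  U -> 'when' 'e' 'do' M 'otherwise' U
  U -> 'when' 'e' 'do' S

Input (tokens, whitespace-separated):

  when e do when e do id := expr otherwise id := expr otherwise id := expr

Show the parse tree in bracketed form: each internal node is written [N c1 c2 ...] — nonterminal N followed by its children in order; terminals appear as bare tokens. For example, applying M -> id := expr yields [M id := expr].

[S [M when e do [M when e do [M id := expr] otherwise [M id := expr]] otherwise [M id := expr]]]

S
M
when e do M otherwise M
when e do when e do M otherwise M otherwise M
when e do when e do id := expr otherwise M otherwise M
when e do when e do id := expr otherwise id := expr otherwise M
when e do when e do id := expr otherwise id := expr otherwise id := expr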